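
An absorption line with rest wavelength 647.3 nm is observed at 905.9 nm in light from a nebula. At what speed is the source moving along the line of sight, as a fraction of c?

λ'/λ₀ = 1.3995 > 1 (redshift), so the source is receding.
λ'/λ₀ = √((1 + β)/(1 − β)) for a receding source ⇒ β = (r² − 1)/(r² + 1) with r = λ'/λ₀.
β = (1.9586 − 1)/(1.9586 + 1) ≈ 0.324.

0.324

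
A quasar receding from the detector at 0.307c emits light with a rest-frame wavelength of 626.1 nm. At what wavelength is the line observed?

859.8 nm

Relativistic Doppler for wavelength: λ' = λ₀ · √((1 + β)/(1 − β)).
λ' = 626.1 × √(1.3070/0.6930) = 626.1 × 1.37332 ≈ 859.8 nm.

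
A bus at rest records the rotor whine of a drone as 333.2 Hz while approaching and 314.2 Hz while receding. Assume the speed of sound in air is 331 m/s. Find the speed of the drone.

f₁/f₂ = (v + v_s)/(v − v_s), so v_s = v · (f₁ − f₂)/(f₁ + f₂).
v_s = 331 × (333.2 − 314.2)/(333.2 + 314.2) = 331 × 19.0/647.4 ≈ 9.7 m/s.

9.7 m/s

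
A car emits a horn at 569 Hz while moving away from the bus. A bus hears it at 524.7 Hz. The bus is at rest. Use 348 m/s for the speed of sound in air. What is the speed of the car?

29 m/s

f' = f · v/(v + v_s) ⇒ v_s = v · |1 − f/f'|.
v_s = 348 × |1 − 569/524.7| = 348 × 0.08443 ≈ 29 m/s.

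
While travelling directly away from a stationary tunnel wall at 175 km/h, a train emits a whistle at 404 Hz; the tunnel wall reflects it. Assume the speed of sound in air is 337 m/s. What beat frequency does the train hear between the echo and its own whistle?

175 km/h = 48.61 m/s.
The tunnel wall receives the sound from a moving source: f₁ = f₀ · v/(v + v_e) = 404 × 337/385.61 ≈ 353.1 Hz.
On the return leg the train is a moving observer: f₂ = f₁ · (v − v_e)/v = 353.1 × 288.39/337 ≈ 302.1 Hz.
Beat against the emitted tone: |f₂ − f₀| = 2v_e·f₀/(v + v_e) = 2 × 48.61 × 404/385.61 ≈ 102 Hz.

102 Hz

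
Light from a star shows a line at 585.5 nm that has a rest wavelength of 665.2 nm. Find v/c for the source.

0.127c

λ'/λ₀ = 0.8802 < 1 (blueshift), so the source is approaching.
λ'/λ₀ = √((1 − β)/(1 + β)) for an approaching source ⇒ β = (1 − r²)/(1 + r²) with r = λ'/λ₀.
β = (1 − 0.7747)/(1 + 0.7747) ≈ 0.127.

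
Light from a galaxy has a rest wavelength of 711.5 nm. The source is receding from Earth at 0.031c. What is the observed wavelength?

733.9 nm

Relativistic Doppler for wavelength: λ' = λ₀ · √((1 + β)/(1 − β)).
λ' = 711.5 × √(1.0310/0.9690) = 711.5 × 1.03150 ≈ 733.9 nm.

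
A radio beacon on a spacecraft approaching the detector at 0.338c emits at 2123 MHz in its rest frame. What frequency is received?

3018.2 MHz

Relativistic Doppler for frequency: f' = f₀ · √((1 + β)/(1 − β)).
f' = 2123 × √(1.3380/0.6620) = 2123 × 1.42167 ≈ 3018.2 MHz.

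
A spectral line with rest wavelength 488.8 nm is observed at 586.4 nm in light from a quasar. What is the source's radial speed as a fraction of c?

λ'/λ₀ = 1.1997 > 1 (redshift), so the source is receding.
λ'/λ₀ = √((1 + β)/(1 − β)) for a receding source ⇒ β = (r² − 1)/(r² + 1) with r = λ'/λ₀.
β = (1.4392 − 1)/(1.4392 + 1) ≈ 0.180.

0.180c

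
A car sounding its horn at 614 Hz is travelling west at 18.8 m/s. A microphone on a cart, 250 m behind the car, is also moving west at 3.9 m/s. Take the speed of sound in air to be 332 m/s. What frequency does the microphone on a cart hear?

The microphone on a cart is behind, so the car is moving away from it while the microphone on a cart is moving toward the car.
General Doppler shift: f' = f · (v + v_o)/(v + v_s).
f' = 614 × (332 + 3.9)/(332 + 18.8) = 614 × 335.9/350.8 ≈ 588 Hz.

588 Hz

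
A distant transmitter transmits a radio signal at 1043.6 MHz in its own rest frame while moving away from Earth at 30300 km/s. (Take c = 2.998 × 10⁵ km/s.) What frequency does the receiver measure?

943.0 MHz

β = v/c = 30300/299800 = 0.1011.
Relativistic Doppler for frequency: f' = f₀ · √((1 − β)/(1 + β)).
f' = 1043.6 × √(0.8989/1.1011) = 1043.6 × 0.90356 ≈ 943.0 MHz.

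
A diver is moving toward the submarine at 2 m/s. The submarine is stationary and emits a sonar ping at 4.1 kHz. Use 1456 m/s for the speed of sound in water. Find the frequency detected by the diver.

Only the observer moves, toward the source, so f' = f · (v + v_o)/v.
f' = 4.1 × (1456 + 2)/1456 = 4.1 × 1458/1456 ≈ 4.11 kHz.

4.11 kHz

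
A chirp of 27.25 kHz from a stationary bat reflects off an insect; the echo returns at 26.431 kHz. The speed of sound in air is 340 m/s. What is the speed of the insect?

Double Doppler shift off a moving reflector: f₂ = f₀ · (v + u)/(v − u) (u > 0 toward emitter).
Rearranging, u = v · (f₂ − f₀)/(f₂ + f₀) = 340 × -0.819/53.681 ≈ -5.2 m/s.
So the insect is moving at 5.2 m/s away from the emitter.

5.2 m/s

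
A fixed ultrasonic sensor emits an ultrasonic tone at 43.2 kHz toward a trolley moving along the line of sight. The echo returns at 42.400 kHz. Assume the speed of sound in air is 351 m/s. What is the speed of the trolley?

3.3 m/s

Double Doppler shift off a moving reflector: f₂ = f₀ · (v + u)/(v − u) (u > 0 toward emitter).
Rearranging, u = v · (f₂ − f₀)/(f₂ + f₀) = 351 × -0.800/85.600 ≈ -3.3 m/s.
So the trolley is moving at 3.3 m/s away from the emitter.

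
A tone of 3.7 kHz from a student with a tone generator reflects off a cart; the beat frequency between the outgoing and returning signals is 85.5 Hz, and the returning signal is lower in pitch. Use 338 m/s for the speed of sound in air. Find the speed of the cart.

Double Doppler shift off a moving reflector: f₂ = f₀ · (v + u)/(v − u) (u > 0 toward emitter).
Returning signal is lower, so f₂ = f₀ − Δf = 3700 − 85.5 = 3614.5 Hz.
Rearranging, u = v · (f₂ − f₀)/(f₂ + f₀) = 338 × -85.5/7314.5 ≈ -4.0 m/s.
So the cart is moving at 4.0 m/s away from the emitter.

4.0 m/s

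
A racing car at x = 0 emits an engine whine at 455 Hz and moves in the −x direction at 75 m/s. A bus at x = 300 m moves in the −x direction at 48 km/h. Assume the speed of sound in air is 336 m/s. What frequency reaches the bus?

387 Hz

48 km/h = 13.33 m/s.
The observer lies on the +x side, so the source is heading away from the observer and the observer is heading toward the source.
General Doppler shift: f' = f · (v + v_o)/(v + v_s).
f' = 455 × (336 + 13.33)/(336 + 75) = 455 × 349.33/411 ≈ 387 Hz.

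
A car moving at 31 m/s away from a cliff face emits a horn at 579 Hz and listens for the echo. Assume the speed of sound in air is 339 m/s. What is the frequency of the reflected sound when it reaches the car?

The cliff face receives the sound from a moving source: f₁ = f₀ · v/(v + v_e) = 579 × 339/370 ≈ 530 Hz.
On the return leg the car is a moving observer: f₂ = f₁ · (v − v_e)/v = 530 × 308/339 ≈ 482 Hz.

482 Hz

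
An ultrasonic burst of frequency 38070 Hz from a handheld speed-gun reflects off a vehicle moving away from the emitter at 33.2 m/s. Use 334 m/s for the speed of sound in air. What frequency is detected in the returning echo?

At the vehicle (a moving observer), f₁ = f₀ · (v − u)/v = 38070 × 300.8/334 ≈ 34286 Hz.
The reflection then acts as a moving source: f₂ = f₁ · v/(v + u) ≈ 31186 Hz.

31186 Hz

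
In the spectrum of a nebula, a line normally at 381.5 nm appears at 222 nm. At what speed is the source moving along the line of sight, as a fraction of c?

λ'/λ₀ = 0.5819 < 1 (blueshift), so the source is approaching.
λ'/λ₀ = √((1 − β)/(1 + β)) for an approaching source ⇒ β = (1 − r²)/(1 + r²) with r = λ'/λ₀.
β = (1 − 0.3386)/(1 + 0.3386) ≈ 0.494.

0.494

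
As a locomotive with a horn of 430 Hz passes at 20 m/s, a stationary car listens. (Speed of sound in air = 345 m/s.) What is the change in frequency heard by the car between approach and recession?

50.0 Hz

Approaching: f₁ = f · v/(v − v_s) = 430 × 345/325 ≈ 456.5 Hz.
Receding: f₂ = f · v/(v + v_s) = 430 × 345/365 ≈ 406.4 Hz.
Drop: f₁ − f₂ = 2f·v·v_s/(v² − v_s²) = 2 × 430 × 345 × 20/(345² − 20²) ≈ 50.0 Hz.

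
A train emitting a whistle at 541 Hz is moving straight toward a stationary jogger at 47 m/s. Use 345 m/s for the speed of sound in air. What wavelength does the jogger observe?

Only the source moves, toward the listener, so f' = f · v/(v − v_s).
f' = 541 × 345/(345 − 47) ≈ 626 Hz.
λ' = v/f' = 345/626.326 ≈ 55.1 cm.

55.1 cm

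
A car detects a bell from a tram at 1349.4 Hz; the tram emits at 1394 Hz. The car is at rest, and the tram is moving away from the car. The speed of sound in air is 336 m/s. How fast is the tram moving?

11.1 m/s

f' = f · v/(v + v_s) ⇒ v_s = v · |1 − f/f'|.
v_s = 336 × |1 − 1394/1349.4| = 336 × 0.03305 ≈ 11.1 m/s.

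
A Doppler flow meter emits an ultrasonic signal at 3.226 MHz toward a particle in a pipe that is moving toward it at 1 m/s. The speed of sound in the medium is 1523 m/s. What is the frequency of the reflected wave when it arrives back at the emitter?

At the particle in a pipe (a moving observer), f₁ = f₀ · (v + u)/v = 3.226 × 1524/1523 ≈ 3.228 MHz.
The reflection then acts as a moving source: f₂ = f₁ · v/(v − u) ≈ 3.230 MHz.

3.230 MHz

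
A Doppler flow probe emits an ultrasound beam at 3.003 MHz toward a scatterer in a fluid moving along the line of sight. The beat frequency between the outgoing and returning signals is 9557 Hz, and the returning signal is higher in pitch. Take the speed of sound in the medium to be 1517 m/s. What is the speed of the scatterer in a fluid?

2.41 m/s

Double Doppler shift off a moving reflector: f₂ = f₀ · (v + u)/(v − u) (u > 0 toward emitter).
Returning signal is higher, so f₂ = f₀ + Δf = 3003000 + 9557 = 3012557 Hz.
Rearranging, u = v · (f₂ − f₀)/(f₂ + f₀) = 1517 × 9557/6015557 ≈ 2.41 m/s.
So the scatterer in a fluid is moving at 2.41 m/s toward the emitter.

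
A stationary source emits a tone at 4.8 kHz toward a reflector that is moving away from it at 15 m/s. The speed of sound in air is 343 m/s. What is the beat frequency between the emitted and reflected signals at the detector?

402 Hz

At the reflector (a moving observer), f₁ = f₀ · (v − u)/v = 4.8 × 328/343 ≈ 4.590 kHz.
The reflection then acts as a moving source: f₂ = f₁ · v/(v + u) ≈ 4.398 kHz.
Equivalently f₂ = f₀ · (v − u)/(v + u).
Beat frequency (with f₀ = 4800 Hz): |f₂ − f₀| = 2u·f₀/(v + u) = 2 × 15 × 4800/358 ≈ 402 Hz.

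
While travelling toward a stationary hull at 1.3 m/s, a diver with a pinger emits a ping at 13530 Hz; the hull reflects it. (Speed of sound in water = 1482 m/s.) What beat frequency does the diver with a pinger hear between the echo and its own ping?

23.8 Hz

The hull receives the sound from a moving source: f₁ = f₀ · v/(v − v_e) = 13530 × 1482/1480.7 ≈ 13541.9 Hz.
On the return leg the diver with a pinger is a moving observer: f₂ = f₁ · (v + v_e)/v = 13541.9 × 1483.3/1482 ≈ 13553.8 Hz.
Equivalently f₂ = f₀ · (v + v_e)/(v − v_e).
Beat against the emitted tone: |f₂ − f₀| = 2v_e·f₀/(v − v_e) = 2 × 1.3 × 13530/1480.7 ≈ 23.8 Hz.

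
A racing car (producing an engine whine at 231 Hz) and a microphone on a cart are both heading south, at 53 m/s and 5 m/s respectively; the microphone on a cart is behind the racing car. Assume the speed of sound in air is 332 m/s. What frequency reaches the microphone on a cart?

202 Hz

The microphone on a cart is behind, so the racing car is moving away from it while the microphone on a cart is moving toward the racing car.
With source receding and observer approaching, f' = f · (v + v_o)/(v + v_s).
f' = 231 × (332 + 5)/(332 + 53) = 231 × 337/385 ≈ 202 Hz.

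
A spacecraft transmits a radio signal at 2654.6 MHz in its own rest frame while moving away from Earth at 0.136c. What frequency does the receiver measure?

Relativistic Doppler for frequency: f' = f₀ · √((1 − β)/(1 + β)).
f' = 2654.6 × √(0.8640/1.1360) = 2654.6 × 0.87210 ≈ 2315.1 MHz.

2315.1 MHz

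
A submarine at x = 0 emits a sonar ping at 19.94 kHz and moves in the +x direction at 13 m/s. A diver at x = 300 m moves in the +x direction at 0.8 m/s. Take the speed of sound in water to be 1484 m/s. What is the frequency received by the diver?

20.1 kHz

The observer lies on the +x side, so the source is heading toward the observer and the observer is heading away from the source.
General Doppler shift: f' = f · (v − v_o)/(v − v_s).
f' = 19.94 × (1484 − 0.8)/(1484 − 13) = 19.94 × 1483.2/1471 ≈ 20.1 kHz.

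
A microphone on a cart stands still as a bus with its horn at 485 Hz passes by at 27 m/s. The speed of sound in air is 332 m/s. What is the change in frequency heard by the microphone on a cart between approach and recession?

79.4 Hz

Approaching: f₁ = f · v/(v − v_s) = 485 × 332/305 ≈ 527.9 Hz.
Receding: f₂ = f · v/(v + v_s) = 485 × 332/359 ≈ 448.5 Hz.
Drop: f₁ − f₂ = 2f·v·v_s/(v² − v_s²) = 2 × 485 × 332 × 27/(332² − 27²) ≈ 79.4 Hz.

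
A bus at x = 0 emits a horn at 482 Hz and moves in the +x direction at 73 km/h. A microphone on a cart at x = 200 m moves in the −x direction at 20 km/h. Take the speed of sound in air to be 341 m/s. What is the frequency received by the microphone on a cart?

521 Hz

73 km/h = 20.28 m/s; 20 km/h = 5.556 m/s.
The observer lies on the +x side, so the source is heading toward the observer and the observer is heading toward the source.
Both move, so f' = f · (v + v_o)/(v − v_s).
f' = 482 × (341 + 5.556)/(341 − 20.28) = 482 × 346.56/320.72 ≈ 521 Hz.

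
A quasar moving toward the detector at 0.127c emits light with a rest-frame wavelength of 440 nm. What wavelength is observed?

387.3 nm

Relativistic Doppler for wavelength: λ' = λ₀ · √((1 − β)/(1 + β)).
λ' = 440 × √(0.8730/1.1270) = 440 × 0.88013 ≈ 387.3 nm.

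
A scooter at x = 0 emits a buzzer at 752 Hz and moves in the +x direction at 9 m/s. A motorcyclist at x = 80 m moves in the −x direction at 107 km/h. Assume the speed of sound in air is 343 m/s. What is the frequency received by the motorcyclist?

107 km/h = 29.72 m/s.
The observer lies on the +x side, so the source is heading toward the observer and the observer is heading toward the source.
Both move, so f' = f · (v + v_o)/(v − v_s).
f' = 752 × (343 + 29.72)/(343 − 9) = 752 × 372.72/334 ≈ 839 Hz.

839 Hz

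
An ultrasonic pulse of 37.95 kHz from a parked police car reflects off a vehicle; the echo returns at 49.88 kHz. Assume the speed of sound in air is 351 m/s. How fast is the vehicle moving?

48 m/s

Double Doppler shift off a moving reflector: f₂ = f₀ · (v + u)/(v − u) (u > 0 toward emitter).
Rearranging, u = v · (f₂ − f₀)/(f₂ + f₀) = 351 × 11.93/87.83 ≈ 48 m/s.
So the vehicle is moving at 48 m/s toward the emitter.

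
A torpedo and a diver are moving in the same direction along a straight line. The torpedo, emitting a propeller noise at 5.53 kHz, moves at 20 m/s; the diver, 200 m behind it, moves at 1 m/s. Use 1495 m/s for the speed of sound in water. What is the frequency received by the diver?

5.46 kHz

The diver is behind, so the torpedo is moving away from it while the diver is moving toward the torpedo.
Both move, so f' = f · (v + v_o)/(v + v_s).
f' = 5.53 × (1495 + 1)/(1495 + 20) = 5.53 × 1496/1515 ≈ 5.46 kHz.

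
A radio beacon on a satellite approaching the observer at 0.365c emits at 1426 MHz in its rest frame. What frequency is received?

2090.7 MHz

Relativistic Doppler for frequency: f' = f₀ · √((1 + β)/(1 − β)).
f' = 1426 × √(1.3650/0.6350) = 1426 × 1.46615 ≈ 2090.7 MHz.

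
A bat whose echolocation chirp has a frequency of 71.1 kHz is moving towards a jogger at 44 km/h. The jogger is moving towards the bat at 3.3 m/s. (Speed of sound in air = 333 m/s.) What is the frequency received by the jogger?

74.5 kHz

44 km/h = 12.22 m/s.
Both move, so f' = f · (v + v_o)/(v − v_s).
f' = 71.1 × (333 + 3.3)/(333 − 12.22) = 71.1 × 336.3/320.78 ≈ 74.5 kHz.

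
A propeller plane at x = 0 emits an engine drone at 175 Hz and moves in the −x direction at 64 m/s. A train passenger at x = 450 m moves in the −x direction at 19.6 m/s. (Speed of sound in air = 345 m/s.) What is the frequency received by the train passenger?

The observer lies on the +x side, so the source is heading away from the observer and the observer is heading toward the source.
With source receding and observer approaching, f' = f · (v + v_o)/(v + v_s).
f' = 175 × (345 + 19.6)/(345 + 64) = 175 × 364.6/409 ≈ 156 Hz.

156 Hz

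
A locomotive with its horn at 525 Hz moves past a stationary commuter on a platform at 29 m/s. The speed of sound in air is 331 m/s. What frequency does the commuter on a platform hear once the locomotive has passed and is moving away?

Receding: f₂ = f · v/(v + v_s) = 525 × 331/360 ≈ 483 Hz.

483 Hz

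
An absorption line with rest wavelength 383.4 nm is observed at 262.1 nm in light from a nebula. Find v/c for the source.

λ'/λ₀ = 0.6836 < 1 (blueshift), so the source is approaching.
λ'/λ₀ = √((1 − β)/(1 + β)) for an approaching source ⇒ β = (1 − r²)/(1 + r²) with r = λ'/λ₀.
β = (1 − 0.4673)/(1 + 0.4673) ≈ 0.363.

0.363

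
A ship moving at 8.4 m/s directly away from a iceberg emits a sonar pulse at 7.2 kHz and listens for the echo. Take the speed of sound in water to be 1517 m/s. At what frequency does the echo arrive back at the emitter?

The iceberg receives the sound from a moving source: f₁ = f₀ · v/(v + v_e) = 7.2 × 1517/1525.4 ≈ 7.16 kHz.
On the return leg the ship is a moving observer: f₂ = f₁ · (v − v_e)/v = 7.16 × 1508.6/1517 ≈ 7.12 kHz.

7.12 kHz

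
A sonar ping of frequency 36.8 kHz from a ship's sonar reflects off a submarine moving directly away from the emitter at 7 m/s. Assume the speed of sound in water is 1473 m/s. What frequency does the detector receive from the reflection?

36.5 kHz

The submarine first receives the wave as a moving observer: f₁ = f₀ · (v − u)/v = 36.8 × (1473 − 7)/1473 ≈ 36.6 kHz.
The reflection then acts as a moving source: f₂ = f₁ · v/(v + u) ≈ 36.5 kHz.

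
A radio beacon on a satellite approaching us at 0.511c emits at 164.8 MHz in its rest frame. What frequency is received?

289.7 MHz

Relativistic Doppler for frequency: f' = f₀ · √((1 + β)/(1 − β)).
f' = 164.8 × √(1.5110/0.4890) = 164.8 × 1.75783 ≈ 289.7 MHz.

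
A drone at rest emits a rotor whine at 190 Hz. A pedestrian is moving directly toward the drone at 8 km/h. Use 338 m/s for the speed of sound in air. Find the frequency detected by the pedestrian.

191 Hz

8 km/h = 2.222 m/s.
Moving observer, stationary source: f' = f · (v + v_o)/v.
f' = 190 × (338 + 2.222)/338 = 190 × 340.22/338 ≈ 191 Hz.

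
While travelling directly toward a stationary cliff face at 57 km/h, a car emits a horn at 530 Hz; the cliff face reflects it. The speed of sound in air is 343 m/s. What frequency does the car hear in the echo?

581 Hz

57 km/h = 15.83 m/s.
The cliff face receives the sound from a moving source: f₁ = f₀ · v/(v − v_e) = 530 × 343/327.17 ≈ 556 Hz.
On the return leg the car is a moving observer: f₂ = f₁ · (v + v_e)/v = 556 × 358.83/343 ≈ 581 Hz.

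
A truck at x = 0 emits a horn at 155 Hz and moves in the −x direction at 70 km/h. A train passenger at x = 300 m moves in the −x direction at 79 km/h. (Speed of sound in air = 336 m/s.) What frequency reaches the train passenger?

156 Hz

70 km/h = 19.44 m/s; 79 km/h = 21.94 m/s.
The observer lies on the +x side, so the source is heading away from the observer and the observer is heading toward the source.
General Doppler shift: f' = f · (v + v_o)/(v + v_s).
f' = 155 × (336 + 21.94)/(336 + 19.44) = 155 × 357.94/355.44 ≈ 156 Hz.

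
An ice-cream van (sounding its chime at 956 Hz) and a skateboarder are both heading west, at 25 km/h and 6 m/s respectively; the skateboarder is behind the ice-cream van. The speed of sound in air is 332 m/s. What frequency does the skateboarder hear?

25 km/h = 6.944 m/s.
The skateboarder is behind, so the ice-cream van is moving away from it while the skateboarder is moving toward the ice-cream van.
General Doppler shift: f' = f · (v + v_o)/(v + v_s).
f' = 956 × (332 + 6)/(332 + 6.944) = 956 × 338/338.94 ≈ 953 Hz.

953 Hz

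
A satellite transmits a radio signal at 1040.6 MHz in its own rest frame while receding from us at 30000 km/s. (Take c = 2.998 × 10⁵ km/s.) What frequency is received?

941.2 MHz

β = v/c = 30000/299800 = 0.1001.
Relativistic Doppler for frequency: f' = f₀ · √((1 − β)/(1 + β)).
f' = 1040.6 × √(0.8999/1.1001) = 1040.6 × 0.90447 ≈ 941.2 MHz.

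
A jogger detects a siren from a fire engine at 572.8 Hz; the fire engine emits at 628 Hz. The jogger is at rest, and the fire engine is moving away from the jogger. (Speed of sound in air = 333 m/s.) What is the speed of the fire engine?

f' = f · v/(v + v_s) ⇒ v_s = v · |1 − f/f'|.
v_s = 333 × |1 − 628/572.8| = 333 × 0.09637 ≈ 32 m/s.

32 m/s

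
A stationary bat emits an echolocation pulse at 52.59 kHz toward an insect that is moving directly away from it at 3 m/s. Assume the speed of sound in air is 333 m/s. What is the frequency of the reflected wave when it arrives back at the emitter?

At the insect (a moving observer), f₁ = f₀ · (v − u)/v = 52.59 × 330/333 ≈ 52.1 kHz.
On reflection it acts as a source moving away from the stationary detector: f₂ = f₁ · v/(v + u) = 52.1 × 333/336 ≈ 51.7 kHz.
Equivalently f₂ = f₀ · (v − u)/(v + u).

51.7 kHz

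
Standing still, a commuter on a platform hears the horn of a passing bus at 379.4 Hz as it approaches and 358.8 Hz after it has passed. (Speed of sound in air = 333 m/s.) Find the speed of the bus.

9.3 m/s

f₁/f₂ = (v + v_s)/(v − v_s), so v_s = v · (f₁ − f₂)/(f₁ + f₂).
v_s = 333 × (379.4 − 358.8)/(379.4 + 358.8) = 333 × 20.6/738.2 ≈ 9.3 m/s.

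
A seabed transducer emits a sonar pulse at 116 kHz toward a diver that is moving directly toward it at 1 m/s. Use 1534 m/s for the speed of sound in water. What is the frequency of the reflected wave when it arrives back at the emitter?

116.2 kHz

At the diver (a moving observer), f₁ = f₀ · (v + u)/v = 116 × 1535/1534 ≈ 116.1 kHz.
On reflection it acts as a source moving toward the stationary detector: f₂ = f₁ · v/(v − u) = 116.1 × 1534/1533 ≈ 116.2 kHz.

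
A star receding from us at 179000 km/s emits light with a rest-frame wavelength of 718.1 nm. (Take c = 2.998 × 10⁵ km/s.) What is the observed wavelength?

1429.6 nm

β = v/c = 179000/299800 = 0.5971.
Relativistic Doppler for wavelength: λ' = λ₀ · √((1 + β)/(1 − β)).
λ' = 718.1 × √(1.5971/0.4029) = 718.1 × 1.99087 ≈ 1429.6 nm.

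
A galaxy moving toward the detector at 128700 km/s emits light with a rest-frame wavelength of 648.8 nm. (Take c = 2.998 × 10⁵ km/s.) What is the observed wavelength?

β = v/c = 128700/299800 = 0.4293.
Relativistic Doppler for wavelength: λ' = λ₀ · √((1 − β)/(1 + β)).
λ' = 648.8 × √(0.5707/1.4293) = 648.8 × 0.63190 ≈ 410.0 nm.

410.0 nm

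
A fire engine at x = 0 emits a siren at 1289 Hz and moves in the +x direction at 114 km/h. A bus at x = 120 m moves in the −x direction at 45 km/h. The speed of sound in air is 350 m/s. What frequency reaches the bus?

114 km/h = 31.67 m/s; 45 km/h = 12.5 m/s.
The observer lies on the +x side, so the source is heading toward the observer and the observer is heading toward the source.
General Doppler shift: f' = f · (v + v_o)/(v − v_s).
f' = 1289 × (350 + 12.5)/(350 − 31.67) = 1289 × 362.5/318.33 ≈ 1468 Hz.

1468 Hz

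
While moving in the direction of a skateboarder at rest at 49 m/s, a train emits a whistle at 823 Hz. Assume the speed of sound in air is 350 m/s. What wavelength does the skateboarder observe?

36.6 cm

Moving source, stationary observer: f' = f · v/(v − v_s) since the source is approaching.
f' = 823 × 350/(350 − 49) ≈ 957 Hz.
λ' = v/f' = 350/956.977 ≈ 36.6 cm.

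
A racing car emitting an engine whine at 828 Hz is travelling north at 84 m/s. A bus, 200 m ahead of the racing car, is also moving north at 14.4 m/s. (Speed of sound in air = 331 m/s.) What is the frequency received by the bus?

The bus is ahead, so the racing car is moving toward it while the bus is moving away from the racing car.
With source approaching and observer receding, f' = f · (v − v_o)/(v − v_s).
f' = 828 × (331 − 14.4)/(331 − 84) = 828 × 316.6/247 ≈ 1061 Hz.

1061 Hz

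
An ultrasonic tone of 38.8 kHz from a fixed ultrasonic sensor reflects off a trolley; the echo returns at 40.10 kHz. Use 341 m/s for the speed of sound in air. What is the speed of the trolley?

Double Doppler shift off a moving reflector: f₂ = f₀ · (v + u)/(v − u) (u > 0 toward emitter).
Rearranging, u = v · (f₂ − f₀)/(f₂ + f₀) = 341 × 1.30/78.90 ≈ 5.6 m/s.
So the trolley is moving at 5.6 m/s toward the emitter.

5.6 m/s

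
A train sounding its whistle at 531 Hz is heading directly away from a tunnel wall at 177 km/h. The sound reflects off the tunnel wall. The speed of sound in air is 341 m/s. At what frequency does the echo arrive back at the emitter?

177 km/h = 49.17 m/s.
The tunnel wall receives the sound from a moving source: f₁ = f₀ · v/(v + v_e) = 531 × 341/390.17 ≈ 464 Hz.
On the return leg the train is a moving observer: f₂ = f₁ · (v − v_e)/v = 464 × 291.83/341 ≈ 397 Hz.

397 Hz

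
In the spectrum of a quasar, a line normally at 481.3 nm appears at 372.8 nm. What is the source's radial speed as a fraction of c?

λ'/λ₀ = 0.7746 < 1 (blueshift), so the source is approaching.
λ'/λ₀ = √((1 − β)/(1 + β)) for an approaching source ⇒ β = (1 − r²)/(1 + r²) with r = λ'/λ₀.
β = (1 − 0.6000)/(1 + 0.6000) ≈ 0.250.

0.250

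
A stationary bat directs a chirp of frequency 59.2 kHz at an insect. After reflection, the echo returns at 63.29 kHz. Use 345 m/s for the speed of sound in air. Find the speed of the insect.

Double Doppler shift off a moving reflector: f₂ = f₀ · (v + u)/(v − u) (u > 0 toward emitter).
Rearranging, u = v · (f₂ − f₀)/(f₂ + f₀) = 345 × 4.09/122.49 ≈ 11.5 m/s.
So the insect is moving at 11.5 m/s toward the emitter.

11.5 m/s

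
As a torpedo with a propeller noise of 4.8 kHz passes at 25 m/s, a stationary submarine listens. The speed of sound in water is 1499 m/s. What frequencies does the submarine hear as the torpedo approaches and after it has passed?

4.88 kHz approaching; 4.72 kHz receding

Approaching: f₁ = f · v/(v − v_s) = 4.8 × 1499/1474 ≈ 4.88 kHz.
Receding: f₂ = f · v/(v + v_s) = 4.8 × 1499/1524 ≈ 4.72 kHz.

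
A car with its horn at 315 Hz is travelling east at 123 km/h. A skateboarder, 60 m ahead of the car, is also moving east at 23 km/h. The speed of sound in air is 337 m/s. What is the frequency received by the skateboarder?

123 km/h = 34.17 m/s; 23 km/h = 6.389 m/s.
The skateboarder is ahead, so the car is moving toward it while the skateboarder is moving away from the car.
With source approaching and observer receding, f' = f · (v − v_o)/(v − v_s).
f' = 315 × (337 − 6.389)/(337 − 34.17) = 315 × 330.61/302.83 ≈ 344 Hz.

344 Hz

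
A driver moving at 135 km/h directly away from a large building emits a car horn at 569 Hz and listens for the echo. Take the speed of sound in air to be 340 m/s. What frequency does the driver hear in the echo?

456 Hz

135 km/h = 37.5 m/s.
The large building receives the sound from a moving source: f₁ = f₀ · v/(v + v_e) = 569 × 340/377.5 ≈ 512 Hz.
On the return leg the driver is a moving observer: f₂ = f₁ · (v − v_e)/v = 512 × 302.5/340 ≈ 456 Hz.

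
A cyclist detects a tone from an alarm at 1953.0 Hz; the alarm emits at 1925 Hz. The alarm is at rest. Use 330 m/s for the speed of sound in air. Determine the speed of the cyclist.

f' > f, so the cyclist is approaching.
f' = f · (v + v_o)/v ⇒ v_o = v · |f'/f − 1|.
v_o = 330 × |1953.0/1925 − 1| = 330 × 0.01455 ≈ 4.8 m/s.

4.8 m/s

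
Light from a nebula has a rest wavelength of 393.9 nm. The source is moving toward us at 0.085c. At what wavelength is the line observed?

Relativistic Doppler for wavelength: λ' = λ₀ · √((1 − β)/(1 + β)).
λ' = 393.9 × √(0.9150/1.0850) = 393.9 × 0.91832 ≈ 361.7 nm.

361.7 nm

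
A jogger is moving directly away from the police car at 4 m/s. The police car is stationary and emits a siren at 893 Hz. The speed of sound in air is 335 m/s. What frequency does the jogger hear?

Moving observer, stationary source: f' = f · (v − v_o)/v.
f' = 893 × (335 − 4)/335 = 893 × 331/335 ≈ 882 Hz.

882 Hz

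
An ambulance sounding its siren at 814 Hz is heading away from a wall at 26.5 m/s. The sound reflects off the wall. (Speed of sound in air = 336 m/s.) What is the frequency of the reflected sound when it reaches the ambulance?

695 Hz

The wall receives the sound from a moving source: f₁ = f₀ · v/(v + v_e) = 814 × 336/362.5 ≈ 754 Hz.
On the return leg the ambulance is a moving observer: f₂ = f₁ · (v − v_e)/v = 754 × 309.5/336 ≈ 695 Hz.
Equivalently f₂ = f₀ · (v − v_e)/(v + v_e).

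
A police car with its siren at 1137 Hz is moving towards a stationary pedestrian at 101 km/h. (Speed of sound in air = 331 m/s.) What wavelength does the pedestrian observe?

101 km/h = 28.06 m/s.
Only the source moves, toward the listener, so f' = f · v/(v − v_s).
f' = 1137 × 331/(331 − 28.06) ≈ 1242 Hz.
λ' = v/f' = 331/1242.3 ≈ 26.6 cm.

26.6 cm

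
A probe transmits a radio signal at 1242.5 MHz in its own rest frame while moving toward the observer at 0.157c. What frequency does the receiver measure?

1455.6 MHz

Relativistic Doppler for frequency: f' = f₀ · √((1 + β)/(1 − β)).
f' = 1242.5 × √(1.1570/0.8430) = 1242.5 × 1.17153 ≈ 1455.6 MHz.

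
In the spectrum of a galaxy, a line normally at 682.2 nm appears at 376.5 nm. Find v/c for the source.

λ'/λ₀ = 0.5519 < 1 (blueshift), so the source is approaching.
λ'/λ₀ = √((1 − β)/(1 + β)) for an approaching source ⇒ β = (1 − r²)/(1 + r²) with r = λ'/λ₀.
β = (1 − 0.3046)/(1 + 0.3046) ≈ 0.533.

0.533c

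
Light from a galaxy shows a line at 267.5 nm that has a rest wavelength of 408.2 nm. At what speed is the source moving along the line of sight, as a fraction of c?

λ'/λ₀ = 0.6553 < 1 (blueshift), so the source is approaching.
λ'/λ₀ = √((1 − β)/(1 + β)) for an approaching source ⇒ β = (1 − r²)/(1 + r²) with r = λ'/λ₀.
β = (1 − 0.4294)/(1 + 0.4294) ≈ 0.399.

0.399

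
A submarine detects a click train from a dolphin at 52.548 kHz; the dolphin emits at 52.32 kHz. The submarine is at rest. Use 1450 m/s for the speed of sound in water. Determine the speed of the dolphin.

6.3 m/s

f' > f, so the dolphin is approaching.
f' = f · v/(v − v_s) ⇒ v_s = v · |1 − f/f'|.
v_s = 1450 × |1 − 52.32/52.548| = 1450 × 0.004339 ≈ 6.3 m/s.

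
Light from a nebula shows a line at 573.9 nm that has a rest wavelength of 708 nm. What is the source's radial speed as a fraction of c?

λ'/λ₀ = 0.8106 < 1 (blueshift), so the source is approaching.
λ'/λ₀ = √((1 − β)/(1 + β)) for an approaching source ⇒ β = (1 − r²)/(1 + r²) with r = λ'/λ₀.
β = (1 − 0.6571)/(1 + 0.6571) ≈ 0.207.

0.207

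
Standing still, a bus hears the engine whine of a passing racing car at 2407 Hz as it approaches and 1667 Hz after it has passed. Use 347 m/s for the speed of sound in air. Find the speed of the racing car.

f₁/f₂ = (v + v_s)/(v − v_s), so v_s = v · (f₁ − f₂)/(f₁ + f₂).
v_s = 347 × (2407 − 1667)/(2407 + 1667) = 347 × 740/4074 ≈ 63 m/s.

63 m/s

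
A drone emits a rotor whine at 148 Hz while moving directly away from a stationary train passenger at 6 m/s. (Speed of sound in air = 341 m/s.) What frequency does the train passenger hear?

Only the source moves, away from the listener, so f' = f · v/(v + v_s).
f' = 148 × 341/(341 + 6) = 148 × 341/347 ≈ 145 Hz.

145 Hz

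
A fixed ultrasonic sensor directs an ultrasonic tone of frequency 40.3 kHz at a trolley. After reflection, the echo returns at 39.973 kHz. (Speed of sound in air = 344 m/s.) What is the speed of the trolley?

Double Doppler shift off a moving reflector: f₂ = f₀ · (v + u)/(v − u) (u > 0 toward emitter).
Rearranging, u = v · (f₂ − f₀)/(f₂ + f₀) = 344 × -0.327/80.273 ≈ -1.40 m/s.
So the trolley is moving at 1.40 m/s away from the emitter.

1.40 m/s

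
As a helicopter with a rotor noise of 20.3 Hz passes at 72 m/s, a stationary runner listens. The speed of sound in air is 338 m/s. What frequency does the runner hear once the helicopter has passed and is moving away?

Receding: f₂ = f · v/(v + v_s) = 20.3 × 338/410 ≈ 16.7 Hz.

16.7 Hz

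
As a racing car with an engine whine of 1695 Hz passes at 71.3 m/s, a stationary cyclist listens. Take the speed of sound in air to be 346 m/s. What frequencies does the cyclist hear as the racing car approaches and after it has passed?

Approaching: f₁ = f · v/(v − v_s) = 1695 × 346/274.7 ≈ 2135 Hz.
Receding: f₂ = f · v/(v + v_s) = 1695 × 346/417.3 ≈ 1405 Hz.

2135 Hz approaching; 1405 Hz receding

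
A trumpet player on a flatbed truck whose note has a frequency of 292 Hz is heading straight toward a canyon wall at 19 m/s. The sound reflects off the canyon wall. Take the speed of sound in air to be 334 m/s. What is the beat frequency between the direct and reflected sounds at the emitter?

The canyon wall receives the sound from a moving source: f₁ = f₀ · v/(v − v_e) = 292 × 334/315 ≈ 309.6 Hz.
On the return leg the trumpet player on a flatbed truck is a moving observer: f₂ = f₁ · (v + v_e)/v = 309.6 × 353/334 ≈ 327.2 Hz.
Beat against the emitted tone: |f₂ − f₀| = 2v_e·f₀/(v − v_e) = 2 × 19 × 292/315 ≈ 35.2 Hz.

35.2 Hz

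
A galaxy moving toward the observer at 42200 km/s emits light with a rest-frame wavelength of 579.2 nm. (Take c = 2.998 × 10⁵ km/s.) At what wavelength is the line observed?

502.7 nm

β = v/c = 42200/299800 = 0.1408.
Relativistic Doppler for wavelength: λ' = λ₀ · √((1 − β)/(1 + β)).
λ' = 579.2 × √(0.8592/1.1408) = 579.2 × 0.86788 ≈ 502.7 nm.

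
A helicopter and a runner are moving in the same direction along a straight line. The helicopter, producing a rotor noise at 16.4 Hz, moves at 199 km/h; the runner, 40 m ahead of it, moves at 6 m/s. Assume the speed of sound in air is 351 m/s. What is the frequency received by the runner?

19.1 Hz

199 km/h = 55.28 m/s.
The runner is ahead, so the helicopter is moving toward it while the runner is moving away from the helicopter.
With source approaching and observer receding, f' = f · (v − v_o)/(v − v_s).
f' = 16.4 × (351 − 6)/(351 − 55.28) = 16.4 × 345/295.72 ≈ 19.1 Hz.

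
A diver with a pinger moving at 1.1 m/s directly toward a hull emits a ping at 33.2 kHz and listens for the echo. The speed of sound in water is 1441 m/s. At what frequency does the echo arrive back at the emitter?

The hull receives the sound from a moving source: f₁ = f₀ · v/(v − v_e) = 33.2 × 1441/1439.9 ≈ 33.2 kHz.
On the return leg the diver with a pinger is a moving observer: f₂ = f₁ · (v + v_e)/v = 33.2 × 1442.1/1441 ≈ 33.3 kHz.

33.3 kHz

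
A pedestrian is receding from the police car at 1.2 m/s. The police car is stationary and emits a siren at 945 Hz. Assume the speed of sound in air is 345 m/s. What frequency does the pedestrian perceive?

Only the observer moves, away from the source, so f' = f · (v − v_o)/v.
f' = 945 × (345 − 1.2)/345 = 945 × 343.8/345 ≈ 942 Hz.

942 Hz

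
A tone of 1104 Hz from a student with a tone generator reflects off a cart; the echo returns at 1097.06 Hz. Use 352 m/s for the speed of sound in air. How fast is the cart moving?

1.11 m/s

Double Doppler shift off a moving reflector: f₂ = f₀ · (v + u)/(v − u) (u > 0 toward emitter).
Rearranging, u = v · (f₂ − f₀)/(f₂ + f₀) = 352 × -6.94/2201.06 ≈ -1.11 m/s.
So the cart is moving at 1.11 m/s away from the emitter.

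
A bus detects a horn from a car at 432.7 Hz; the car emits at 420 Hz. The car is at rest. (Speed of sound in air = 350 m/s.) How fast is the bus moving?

10.6 m/s

f' > f, so the bus is approaching.
f' = f · (v + v_o)/v ⇒ v_o = v · |f'/f − 1|.
v_o = 350 × |432.7/420 − 1| = 350 × 0.03024 ≈ 10.6 m/s.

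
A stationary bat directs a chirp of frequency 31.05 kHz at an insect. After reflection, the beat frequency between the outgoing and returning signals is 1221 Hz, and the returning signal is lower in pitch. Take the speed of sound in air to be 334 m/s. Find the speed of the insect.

6.7 m/s

Double Doppler shift off a moving reflector: f₂ = f₀ · (v + u)/(v − u) (u > 0 toward emitter).
Returning signal is lower, so f₂ = f₀ − Δf = 31050 − 1221 = 29829 Hz.
Rearranging, u = v · (f₂ − f₀)/(f₂ + f₀) = 334 × -1221/60879 ≈ -6.7 m/s.
So the insect is moving at 6.7 m/s away from the emitter.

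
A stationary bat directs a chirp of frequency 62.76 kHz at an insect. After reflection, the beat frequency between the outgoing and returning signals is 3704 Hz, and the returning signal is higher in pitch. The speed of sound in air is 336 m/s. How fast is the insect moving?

Double Doppler shift off a moving reflector: f₂ = f₀ · (v + u)/(v − u) (u > 0 toward emitter).
Returning signal is higher, so f₂ = f₀ + Δf = 62760 + 3704 = 66464 Hz.
Rearranging, u = v · (f₂ − f₀)/(f₂ + f₀) = 336 × 3704/129224 ≈ 9.6 m/s.
So the insect is moving at 9.6 m/s toward the emitter.

9.6 m/s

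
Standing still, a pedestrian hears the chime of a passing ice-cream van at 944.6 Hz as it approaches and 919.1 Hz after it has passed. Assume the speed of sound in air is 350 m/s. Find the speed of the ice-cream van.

4.8 m/s

f₁/f₂ = (v + v_s)/(v − v_s), so v_s = v · (f₁ − f₂)/(f₁ + f₂).
v_s = 350 × (944.6 − 919.1)/(944.6 + 919.1) = 350 × 25.5/1863.7 ≈ 4.8 m/s.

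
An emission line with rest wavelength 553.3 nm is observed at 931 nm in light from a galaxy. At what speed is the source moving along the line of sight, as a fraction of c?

0.478

λ'/λ₀ = 1.6826 > 1 (redshift), so the source is receding.
λ'/λ₀ = √((1 + β)/(1 − β)) for a receding source ⇒ β = (r² − 1)/(r² + 1) with r = λ'/λ₀.
β = (2.8312 − 1)/(2.8312 + 1) ≈ 0.478.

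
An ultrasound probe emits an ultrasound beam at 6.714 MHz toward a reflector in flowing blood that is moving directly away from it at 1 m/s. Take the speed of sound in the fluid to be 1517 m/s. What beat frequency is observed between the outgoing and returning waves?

8846 Hz

At the reflector in flowing blood (a moving observer), f₁ = f₀ · (v − u)/v = 6.714 × 1516/1517 ≈ 6.70957 MHz.
The reflection then acts as a moving source: f₂ = f₁ · v/(v + u) ≈ 6.70515 MHz.
Equivalently f₂ = f₀ · (v − u)/(v + u).
Beat frequency (with f₀ = 6714000 Hz): |f₂ − f₀| = 2u·f₀/(v + u) = 2 × 1 × 6714000/1518 ≈ 8846 Hz.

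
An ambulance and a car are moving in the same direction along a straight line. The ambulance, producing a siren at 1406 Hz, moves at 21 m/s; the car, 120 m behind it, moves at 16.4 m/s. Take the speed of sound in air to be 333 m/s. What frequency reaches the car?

1388 Hz

The car is behind, so the ambulance is moving away from it while the car is moving toward the ambulance.
Both move, so f' = f · (v + v_o)/(v + v_s).
f' = 1406 × (333 + 16.4)/(333 + 21) = 1406 × 349.4/354 ≈ 1388 Hz.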